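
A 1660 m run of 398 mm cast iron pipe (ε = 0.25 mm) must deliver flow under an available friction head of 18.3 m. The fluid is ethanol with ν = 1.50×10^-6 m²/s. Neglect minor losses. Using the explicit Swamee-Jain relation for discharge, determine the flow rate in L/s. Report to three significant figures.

Swamee-Jain (Type II): Q = -0.965·√(gD⁵h_f/L)·ln[ε/(3.7D) + √(3.17ν²L/(gD³h_f))]
√(gD⁵h_f/L) = √(9.81·0.398⁵·18.3/1660) = 0.03286
ε/(3.7D) = 1.70×10^-4; √(3.17ν²L/(gD³h_f)) = 3.23×10^-5
Q = -0.965·0.03286·ln(2.021×10^-4) = 0.2698 m³/s
Check: V = 2.17 m/s, Re = 5.75×10^5, f = 0.01843, h_f = 18.4 m ≈ 18.3 m ✓

Q ≈ 270 L/s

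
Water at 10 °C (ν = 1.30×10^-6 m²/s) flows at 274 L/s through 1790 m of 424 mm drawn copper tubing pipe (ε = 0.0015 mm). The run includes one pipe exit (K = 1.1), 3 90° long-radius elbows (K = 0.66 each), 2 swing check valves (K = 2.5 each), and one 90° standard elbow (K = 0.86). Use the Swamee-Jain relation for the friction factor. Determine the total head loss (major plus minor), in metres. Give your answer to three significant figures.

V = 4Q/(πD²) = 1.941 m/s; V²/2g = 0.1919 m
Re = 6.33×10^5, ε/D = 3.54×10^-6 → f = 0.01262 (Swamee-Jain)
Major: h_f = f(L/D)·V²/2g = 0.01262·4222·0.1919 = 10.23 m
Minor: ΣK = 8.94; h_m = ΣK·V²/2g = 1.716 m
Total H_L = 10.23 + 1.716 = 11.94 m

H_L ≈ 11.9 m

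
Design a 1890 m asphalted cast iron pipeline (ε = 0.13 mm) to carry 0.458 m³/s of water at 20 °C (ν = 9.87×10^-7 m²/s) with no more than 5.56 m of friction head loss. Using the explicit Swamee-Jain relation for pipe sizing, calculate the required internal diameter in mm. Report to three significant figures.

D ≈ 623 mm

Swamee-Jain (Type III): D = 0.66·[ε^1.25·(LQ²/(gh_f))^4.75 + ν·Q^9.4·(L/(gh_f))^5.2]^0.04
LQ²/(gh_f) = 7.269; L/(gh_f) = 34.65
Term 1 = ε^1.25·(…)^4.75 = 0.172; Term 2 = ν·Q^9.4·(…)^5.2 = 0.0650
D = 0.66·(0.172 + 0.0650)^0.04 = 0.6230 m = 623 mm
Check: V = 1.50 m/s, Re = 9.48×10^5, f = 0.01491, h_f = 5.20 m ≈ 5.56 m ✓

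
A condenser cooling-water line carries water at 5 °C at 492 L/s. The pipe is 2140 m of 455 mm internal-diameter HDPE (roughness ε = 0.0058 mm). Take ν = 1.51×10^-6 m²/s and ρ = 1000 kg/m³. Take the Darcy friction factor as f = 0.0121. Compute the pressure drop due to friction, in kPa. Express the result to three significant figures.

Δp ≈ 261 kPa

V = 4Q/(πD²) = 4·0.492/(π·0.455²) = 3.026 m/s
h_f = f(L/D)V²/(2g) = 0.01210·(2140/0.455)·3.026²/(2·9.81) = 26.56 m
Δp = ρg·h_f = 1000·9.81·26.56 = 260.5 kPa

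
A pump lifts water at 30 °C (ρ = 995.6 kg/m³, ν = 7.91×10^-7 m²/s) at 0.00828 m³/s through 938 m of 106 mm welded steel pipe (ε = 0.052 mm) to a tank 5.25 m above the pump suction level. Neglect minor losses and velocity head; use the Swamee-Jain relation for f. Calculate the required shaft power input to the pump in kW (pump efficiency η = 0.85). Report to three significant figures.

V = 4Q/(πD²) = 0.9383 m/s; Re = 1.26×10^5; ε/D = 4.91×10^-4; f = 0.01981
h_f = f(L/D)V²/2g = 7.866 m
Total head H = z + h_f = 5.25 + 7.866 = 13.12 m
P_hyd = ρgQH = 995.6·9.81·0.00828·13.12 = 1.061 kW
P_shaft = P_hyd/η = 1.061/0.85 = 1.248 kW

P_shaft ≈ 1.25 kW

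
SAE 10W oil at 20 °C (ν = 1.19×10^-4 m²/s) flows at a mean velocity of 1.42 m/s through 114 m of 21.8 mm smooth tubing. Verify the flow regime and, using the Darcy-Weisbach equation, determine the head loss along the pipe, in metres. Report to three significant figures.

h_f ≈ 132 m

Re = VD/ν = 1.42·0.02180/1.19×10^-4 = 260 → laminar (Re < 2300)
f = 64/Re = 0.2460
h_f = f(L/D)V²/(2g) = 0.2460·(114/0.02180)·1.42²/(2·9.81) = 132.2 m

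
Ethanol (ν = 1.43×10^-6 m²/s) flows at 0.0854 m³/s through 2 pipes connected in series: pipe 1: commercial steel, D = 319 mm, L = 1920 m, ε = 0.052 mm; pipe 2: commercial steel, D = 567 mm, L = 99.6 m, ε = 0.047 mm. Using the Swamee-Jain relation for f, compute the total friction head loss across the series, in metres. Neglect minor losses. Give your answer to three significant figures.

Pipe 1: V = 1.069 m/s, Re = 2.38×10^5, ε/D = 1.63×10^-4, f = 0.01647, h_1 = f(L/D)V²/2g = 5.769 m
Pipe 2: V = 0.3382 m/s, Re = 1.34×10^5, ε/D = 8.29×10^-5, f = 0.01739, h_2 = f(L/D)V²/2g = 0.01782 m
Series → Q common, losses add: H = Σh = 5.787 m

H ≈ 5.79 m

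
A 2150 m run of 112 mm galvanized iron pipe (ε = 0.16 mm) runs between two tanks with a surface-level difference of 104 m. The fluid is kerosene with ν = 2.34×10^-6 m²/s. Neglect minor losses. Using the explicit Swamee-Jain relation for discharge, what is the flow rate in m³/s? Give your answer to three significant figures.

Q ≈ 0.0210 m³/s

Swamee-Jain (Type II): Q = -0.965·√(gD⁵h_f/L)·ln[ε/(3.7D) + √(3.17ν²L/(gD³h_f))]
√(gD⁵h_f/L) = √(9.81·0.112⁵·104/2150) = 0.002892
ε/(3.7D) = 3.86×10^-4; √(3.17ν²L/(gD³h_f)) = 1.61×10^-4
Q = -0.965·0.002892·ln(5.475×10^-4) = 0.02096 m³/s
Check: V = 2.13 m/s, Re = 1.02×10^5, f = 0.02370, h_f = 105 m ≈ 104 m ✓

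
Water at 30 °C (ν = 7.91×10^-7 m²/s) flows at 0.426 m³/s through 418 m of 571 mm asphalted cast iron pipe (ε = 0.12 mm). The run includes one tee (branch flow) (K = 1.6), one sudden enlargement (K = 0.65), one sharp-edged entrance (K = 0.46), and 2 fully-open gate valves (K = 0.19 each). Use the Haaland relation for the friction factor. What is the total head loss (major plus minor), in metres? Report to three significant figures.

H_L ≈ 1.94 m

V = 4Q/(πD²) = 1.664 m/s; V²/2g = 0.1411 m
Re = 1.20×10^6, ε/D = 2.10×10^-4 → f = 0.01459 (Haaland)
Major: h_f = f(L/D)·V²/2g = 0.01459·732.0·0.1411 = 1.506 m
Minor: ΣK = 3.09; h_m = ΣK·V²/2g = 0.4359 m
Total H_L = 1.506 + 0.4359 = 1.942 m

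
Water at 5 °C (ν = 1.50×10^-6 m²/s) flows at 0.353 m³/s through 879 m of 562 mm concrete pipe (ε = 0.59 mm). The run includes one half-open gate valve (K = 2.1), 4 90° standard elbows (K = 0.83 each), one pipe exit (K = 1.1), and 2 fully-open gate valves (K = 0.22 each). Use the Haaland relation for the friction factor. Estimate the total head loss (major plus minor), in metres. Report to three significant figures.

H_L ≈ 4.01 m

V = 4Q/(πD²) = 1.423 m/s; V²/2g = 0.1032 m
Re = 5.33×10^5, ε/D = 0.00105 → f = 0.02038 (Haaland)
Major: h_f = f(L/D)·V²/2g = 0.02038·1564·0.1032 = 3.291 m
Minor: ΣK = 6.96; h_m = ΣK·V²/2g = 0.7183 m
Total H_L = 3.291 + 0.7183 = 4.009 m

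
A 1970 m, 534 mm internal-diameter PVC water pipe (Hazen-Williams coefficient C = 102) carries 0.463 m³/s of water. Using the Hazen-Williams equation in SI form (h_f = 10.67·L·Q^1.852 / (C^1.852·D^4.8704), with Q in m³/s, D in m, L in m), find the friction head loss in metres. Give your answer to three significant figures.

h_f = 10.67·1970·0.463^1.852 / (102^1.852·0.534^4.8704) = 20.43 m

h_f ≈ 20.4 m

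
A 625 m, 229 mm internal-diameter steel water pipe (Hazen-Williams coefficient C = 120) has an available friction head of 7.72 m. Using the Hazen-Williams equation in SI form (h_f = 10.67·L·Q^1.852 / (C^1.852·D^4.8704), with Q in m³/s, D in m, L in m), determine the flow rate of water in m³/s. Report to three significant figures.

Q ≈ 0.0646 m³/s

Rearranging: Q = [h_f·C^1.852·D^4.8704 / (10.67·L)]^(1/1.852)
Q = [7.72·120^1.852·0.229^4.8704 / (10.67·625)]^0.540 = 0.06458 m³/s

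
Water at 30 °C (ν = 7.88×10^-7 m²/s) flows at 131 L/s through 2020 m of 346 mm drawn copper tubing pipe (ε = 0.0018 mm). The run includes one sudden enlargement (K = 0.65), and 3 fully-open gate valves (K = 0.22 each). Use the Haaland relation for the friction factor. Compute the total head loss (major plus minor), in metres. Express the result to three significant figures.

V = 4Q/(πD²) = 1.393 m/s; V²/2g = 0.09894 m
Re = 6.12×10^5, ε/D = 5.20×10^-6 → f = 0.01267 (Haaland)
Major: h_f = f(L/D)·V²/2g = 0.01267·5838·0.09894 = 7.318 m
Minor: ΣK = 1.31; h_m = ΣK·V²/2g = 0.1296 m
Total H_L = 7.318 + 0.1296 = 7.448 m

H_L ≈ 7.45 m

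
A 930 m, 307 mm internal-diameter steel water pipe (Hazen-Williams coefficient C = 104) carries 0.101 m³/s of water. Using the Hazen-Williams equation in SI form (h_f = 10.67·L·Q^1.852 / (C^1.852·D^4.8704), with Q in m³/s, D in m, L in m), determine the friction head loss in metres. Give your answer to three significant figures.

h_f = 10.67·930·0.101^1.852 / (104^1.852·0.307^4.8704) = 8.221 m

h_f ≈ 8.22 m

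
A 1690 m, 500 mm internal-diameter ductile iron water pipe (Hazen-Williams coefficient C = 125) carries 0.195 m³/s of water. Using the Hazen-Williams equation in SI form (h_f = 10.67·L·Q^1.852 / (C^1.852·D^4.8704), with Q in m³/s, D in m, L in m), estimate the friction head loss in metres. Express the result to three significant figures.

h_f = 10.67·1690·0.195^1.852 / (125^1.852·0.500^4.8704) = 3.341 m

h_f ≈ 3.34 m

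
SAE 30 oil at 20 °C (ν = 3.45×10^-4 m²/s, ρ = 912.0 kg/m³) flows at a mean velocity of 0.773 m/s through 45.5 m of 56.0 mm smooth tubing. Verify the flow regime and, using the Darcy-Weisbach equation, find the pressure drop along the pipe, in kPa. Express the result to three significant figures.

Re = VD/ν = 0.773·0.05600/3.45×10^-4 = 125 → laminar (Re < 2300)
f = 64/Re = 0.5101
h_f = f(L/D)V²/(2g) = 0.5101·(45.5/0.05600)·0.773²/(2·9.81) = 12.62 m
Δp = ρg·h_f = 912.0·9.81·12.62 = 112.9 kPa

Δp ≈ 113 kPa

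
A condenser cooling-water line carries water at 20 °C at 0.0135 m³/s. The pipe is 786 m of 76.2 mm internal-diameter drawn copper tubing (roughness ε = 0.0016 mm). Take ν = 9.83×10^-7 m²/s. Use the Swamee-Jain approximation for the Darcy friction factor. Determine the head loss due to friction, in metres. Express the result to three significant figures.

h_f ≈ 70.6 m

V = 4Q/(πD²) = 4·0.0135/(π·0.0762²) = 2.960 m/s
Re = VD/ν = 2.960·0.0762/9.83×10^-7 = 2.29×10^5 → turbulent
ε/D = 0.0016/76.2 = 2.10×10^-5
Swamee-Jain: f = 0.01533
h_f = f(L/D)V²/(2g) = 0.01533·(786/0.0762)·2.960²/(2·9.81) = 70.64 m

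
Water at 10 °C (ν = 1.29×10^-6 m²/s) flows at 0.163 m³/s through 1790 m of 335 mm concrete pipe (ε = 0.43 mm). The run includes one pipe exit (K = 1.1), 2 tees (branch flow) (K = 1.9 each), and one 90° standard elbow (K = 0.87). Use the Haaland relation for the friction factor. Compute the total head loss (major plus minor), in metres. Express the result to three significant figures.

H_L ≈ 20.9 m

V = 4Q/(πD²) = 1.849 m/s; V²/2g = 0.1743 m
Re = 4.80×10^5, ε/D = 0.00128 → f = 0.02138 (Haaland)
Major: h_f = f(L/D)·V²/2g = 0.02138·5343·0.1743 = 19.92 m
Minor: ΣK = 5.77; h_m = ΣK·V²/2g = 1.006 m
Total H_L = 19.92 + 1.006 = 20.92 m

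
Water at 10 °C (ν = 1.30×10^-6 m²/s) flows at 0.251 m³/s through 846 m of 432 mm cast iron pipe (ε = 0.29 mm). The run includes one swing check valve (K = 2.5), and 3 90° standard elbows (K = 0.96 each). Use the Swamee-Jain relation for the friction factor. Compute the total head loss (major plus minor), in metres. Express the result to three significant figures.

H_L ≈ 6.27 m

V = 4Q/(πD²) = 1.712 m/s; V²/2g = 0.1495 m
Re = 5.69×10^5, ε/D = 6.71×10^-4 → f = 0.01868 (Swamee-Jain)
Major: h_f = f(L/D)·V²/2g = 0.01868·1958·0.1495 = 5.466 m
Minor: ΣK = 5.38; h_m = ΣK·V²/2g = 0.8041 m
Total H_L = 5.466 + 0.8041 = 6.270 m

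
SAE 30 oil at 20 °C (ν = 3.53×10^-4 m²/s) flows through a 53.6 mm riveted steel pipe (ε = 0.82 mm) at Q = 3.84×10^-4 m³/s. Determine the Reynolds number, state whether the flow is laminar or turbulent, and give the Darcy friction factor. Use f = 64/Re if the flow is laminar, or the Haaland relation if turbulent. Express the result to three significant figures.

Re ≈ 25.8; laminar; f = 64/Re ≈ 2.48

V = 4Q/(πD²) = 0.1702 m/s
Re = VD/ν = 0.1702·0.0536/3.53×10^-4 = 25.8
Re < 2300 → laminar → f = 64/Re = 2.477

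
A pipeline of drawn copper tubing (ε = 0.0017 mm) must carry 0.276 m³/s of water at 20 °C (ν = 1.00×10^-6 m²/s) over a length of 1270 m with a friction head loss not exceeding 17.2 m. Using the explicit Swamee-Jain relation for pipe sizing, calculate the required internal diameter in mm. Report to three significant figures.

D ≈ 356 mm

Swamee-Jain (Type III): D = 0.66·[ε^1.25·(LQ²/(gh_f))^4.75 + ν·Q^9.4·(L/(gh_f))^5.2]^0.04
LQ²/(gh_f) = 0.5734; L/(gh_f) = 7.527
Term 1 = ε^1.25·(…)^4.75 = 4.37×10^-9; Term 2 = ν·Q^9.4·(…)^5.2 = 2.01×10^-7
D = 0.66·(4.37×10^-9 + 2.01×10^-7)^0.04 = 0.3565 m = 356 mm
Check: V = 2.77 m/s, Re = 9.86×10^5, f = 0.01175, h_f = 16.3 m ≈ 17.2 m ✓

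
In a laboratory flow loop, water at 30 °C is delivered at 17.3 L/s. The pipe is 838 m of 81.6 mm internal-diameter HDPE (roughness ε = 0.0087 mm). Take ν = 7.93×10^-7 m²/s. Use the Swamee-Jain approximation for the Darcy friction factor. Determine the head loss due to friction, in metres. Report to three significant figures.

h_f ≈ 87.3 m

V = 4Q/(πD²) = 4·0.0173/(π·0.0816²) = 3.308 m/s
Re = VD/ν = 3.308·0.0816/7.93×10^-7 = 3.40×10^5 → turbulent
ε/D = 0.0087/81.6 = 1.07×10^-4
Swamee-Jain: f = 0.01524
h_f = f(L/D)V²/(2g) = 0.01524·(838/0.0816)·3.308²/(2·9.81) = 87.30 m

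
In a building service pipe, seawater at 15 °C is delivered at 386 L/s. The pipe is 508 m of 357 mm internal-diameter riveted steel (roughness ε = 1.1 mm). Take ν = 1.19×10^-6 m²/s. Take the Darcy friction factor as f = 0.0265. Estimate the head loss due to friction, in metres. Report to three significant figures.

h_f ≈ 28.6 m

V = 4Q/(πD²) = 4·0.386/(π·0.357²) = 3.856 m/s
h_f = f(L/D)V²/(2g) = 0.02650·(508/0.357)·3.856²/(2·9.81) = 28.58 m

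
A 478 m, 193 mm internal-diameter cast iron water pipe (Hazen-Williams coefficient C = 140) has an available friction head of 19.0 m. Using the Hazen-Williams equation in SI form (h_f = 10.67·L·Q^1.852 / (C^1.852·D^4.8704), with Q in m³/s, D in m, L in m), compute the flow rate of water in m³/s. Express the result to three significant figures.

Q ≈ 0.0903 m³/s

Rearranging: Q = [h_f·C^1.852·D^4.8704 / (10.67·L)]^(1/1.852)
Q = [19.0·140^1.852·0.193^4.8704 / (10.67·478)]^0.540 = 0.09033 m³/s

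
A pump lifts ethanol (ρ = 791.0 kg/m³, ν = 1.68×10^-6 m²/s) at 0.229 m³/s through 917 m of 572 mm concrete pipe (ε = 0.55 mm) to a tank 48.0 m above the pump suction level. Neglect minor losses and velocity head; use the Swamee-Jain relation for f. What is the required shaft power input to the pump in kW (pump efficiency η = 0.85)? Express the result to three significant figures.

V = 4Q/(πD²) = 0.8912 m/s; Re = 3.03×10^5; ε/D = 9.62×10^-4; f = 0.02057
h_f = f(L/D)V²/2g = 1.335 m
Total head H = z + h_f = 48.0 + 1.335 = 49.34 m
P_hyd = ρgQH = 791.0·9.81·0.229·49.34 = 87.67 kW
P_shaft = P_hyd/η = 87.67/0.85 = 103.1 kW

P_shaft ≈ 103 kW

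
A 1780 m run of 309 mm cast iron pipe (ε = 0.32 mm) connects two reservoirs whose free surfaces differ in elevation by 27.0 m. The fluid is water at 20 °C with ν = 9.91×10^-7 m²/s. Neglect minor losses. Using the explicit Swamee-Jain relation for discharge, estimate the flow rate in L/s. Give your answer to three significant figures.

Q ≈ 160 L/s

Swamee-Jain (Type II): Q = -0.965·√(gD⁵h_f/L)·ln[ε/(3.7D) + √(3.17ν²L/(gD³h_f))]
√(gD⁵h_f/L) = √(9.81·0.309⁵·27.0/1780) = 0.02047
ε/(3.7D) = 2.80×10^-4; √(3.17ν²L/(gD³h_f)) = 2.66×10^-5
Q = -0.965·0.02047·ln(3.065×10^-4) = 0.1598 m³/s
Check: V = 2.13 m/s, Re = 6.65×10^5, f = 0.02035, h_f = 27.2 m ≈ 27.0 m ✓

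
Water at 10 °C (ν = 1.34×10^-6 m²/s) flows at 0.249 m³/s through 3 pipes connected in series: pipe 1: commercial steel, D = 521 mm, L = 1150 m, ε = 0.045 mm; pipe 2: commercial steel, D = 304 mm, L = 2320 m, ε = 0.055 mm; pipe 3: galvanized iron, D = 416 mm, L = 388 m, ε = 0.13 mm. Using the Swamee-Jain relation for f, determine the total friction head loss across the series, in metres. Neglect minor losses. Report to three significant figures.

H ≈ 72.6 m

Pipe 1: V = 1.168 m/s, Re = 4.54×10^5, ε/D = 8.64×10^-5, f = 0.01447, h_1 = f(L/D)V²/2g = 2.221 m
Pipe 2: V = 3.431 m/s, Re = 7.78×10^5, ε/D = 1.81×10^-4, f = 0.01480, h_2 = f(L/D)V²/2g = 67.73 m
Pipe 3: V = 1.832 m/s, Re = 5.69×10^5, ε/D = 3.13×10^-4, f = 0.01634, h_3 = f(L/D)V²/2g = 2.606 m
Series → Q common, losses add: H = Σh = 72.56 m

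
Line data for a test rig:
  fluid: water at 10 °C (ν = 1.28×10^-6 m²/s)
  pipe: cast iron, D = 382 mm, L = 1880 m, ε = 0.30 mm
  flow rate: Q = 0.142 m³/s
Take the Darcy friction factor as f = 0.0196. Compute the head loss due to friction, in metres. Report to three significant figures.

h_f ≈ 7.55 m

V = 4Q/(πD²) = 4·0.142/(π·0.382²) = 1.239 m/s
h_f = f(L/D)V²/(2g) = 0.01960·(1880/0.382)·1.239²/(2·9.81) = 7.547 m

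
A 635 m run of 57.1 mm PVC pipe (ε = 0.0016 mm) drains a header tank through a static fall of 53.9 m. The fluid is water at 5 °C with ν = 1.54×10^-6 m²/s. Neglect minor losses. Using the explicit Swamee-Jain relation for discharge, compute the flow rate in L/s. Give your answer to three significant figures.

Q ≈ 5.75 L/s

Swamee-Jain (Type II): Q = -0.965·√(gD⁵h_f/L)·ln[ε/(3.7D) + √(3.17ν²L/(gD³h_f))]
√(gD⁵h_f/L) = √(9.81·0.0571⁵·53.9/635) = 7.109×10^-4
ε/(3.7D) = 7.57×10^-6; √(3.17ν²L/(gD³h_f)) = 2.20×10^-4
Q = -0.965·7.109×10^-4·ln(2.278×10^-4) = 0.005754 m³/s
Check: V = 2.25 m/s, Re = 8.33×10^4, f = 0.01872, h_f = 53.6 m ≈ 53.9 m ✓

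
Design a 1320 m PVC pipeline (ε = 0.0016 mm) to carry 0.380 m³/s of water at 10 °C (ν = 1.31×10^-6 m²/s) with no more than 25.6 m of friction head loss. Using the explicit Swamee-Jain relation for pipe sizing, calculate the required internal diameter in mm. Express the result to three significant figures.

Swamee-Jain (Type III): D = 0.66·[ε^1.25·(LQ²/(gh_f))^4.75 + ν·Q^9.4·(L/(gh_f))^5.2]^0.04
LQ²/(gh_f) = 0.7590; L/(gh_f) = 5.256
Term 1 = ε^1.25·(…)^4.75 = 1.54×10^-8; Term 2 = ν·Q^9.4·(…)^5.2 = 8.22×10^-7
D = 0.66·(1.54×10^-8 + 8.22×10^-7)^0.04 = 0.3771 m = 377 mm
Check: V = 3.40 m/s, Re = 9.79×10^5, f = 0.01175, h_f = 24.3 m ≈ 25.6 m ✓

D ≈ 377 mm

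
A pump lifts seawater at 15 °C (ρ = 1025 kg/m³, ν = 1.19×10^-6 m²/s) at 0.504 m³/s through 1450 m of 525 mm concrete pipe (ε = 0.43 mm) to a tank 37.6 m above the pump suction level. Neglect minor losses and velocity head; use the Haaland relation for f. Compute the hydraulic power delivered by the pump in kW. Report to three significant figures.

P_hyd ≈ 264 kW

V = 4Q/(πD²) = 2.328 m/s; Re = 1.03×10^6; ε/D = 8.19×10^-4; f = 0.01905
h_f = f(L/D)V²/2g = 14.54 m
Total head H = z + h_f = 37.6 + 14.54 = 52.14 m
P_hyd = ρgQH = 1025·9.81·0.504·52.14 = 264.2 kW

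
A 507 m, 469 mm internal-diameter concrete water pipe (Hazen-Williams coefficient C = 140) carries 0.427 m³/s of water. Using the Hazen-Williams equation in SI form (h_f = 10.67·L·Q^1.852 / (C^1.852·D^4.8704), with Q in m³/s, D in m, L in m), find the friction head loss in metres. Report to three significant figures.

h_f ≈ 4.74 m

h_f = 10.67·507·0.427^1.852 / (140^1.852·0.469^4.8704) = 4.738 m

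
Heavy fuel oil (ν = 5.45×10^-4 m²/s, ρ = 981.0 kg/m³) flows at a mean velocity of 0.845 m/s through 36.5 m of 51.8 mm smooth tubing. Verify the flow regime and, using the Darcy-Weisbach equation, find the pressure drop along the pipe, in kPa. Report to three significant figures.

Re = VD/ν = 0.845·0.05180/5.45×10^-4 = 80.3 → laminar (Re < 2300)
f = 64/Re = 0.7969
h_f = f(L/D)V²/(2g) = 0.7969·(36.5/0.05180)·0.845²/(2·9.81) = 20.43 m
Δp = ρg·h_f = 981.0·9.81·20.43 = 196.7 kPa

Δp ≈ 197 kPa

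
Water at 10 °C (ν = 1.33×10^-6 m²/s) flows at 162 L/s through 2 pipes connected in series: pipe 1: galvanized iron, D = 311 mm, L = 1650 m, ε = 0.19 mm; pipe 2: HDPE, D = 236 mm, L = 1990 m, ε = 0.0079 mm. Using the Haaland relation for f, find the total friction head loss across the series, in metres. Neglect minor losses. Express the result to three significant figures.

Pipe 1: V = 2.133 m/s, Re = 4.99×10^5, ε/D = 6.11×10^-4, f = 0.01825, h_1 = f(L/D)V²/2g = 22.44 m
Pipe 2: V = 3.703 m/s, Re = 6.57×10^5, ε/D = 3.35×10^-5, f = 0.01293, h_2 = f(L/D)V²/2g = 76.23 m
Series → Q common, losses add: H = Σh = 98.67 m

H ≈ 98.7 m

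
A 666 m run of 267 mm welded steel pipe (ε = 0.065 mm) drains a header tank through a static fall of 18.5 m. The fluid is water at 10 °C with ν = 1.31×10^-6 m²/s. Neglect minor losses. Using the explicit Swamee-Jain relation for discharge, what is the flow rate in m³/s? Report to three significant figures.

Swamee-Jain (Type II): Q = -0.965·√(gD⁵h_f/L)·ln[ε/(3.7D) + √(3.17ν²L/(gD³h_f))]
√(gD⁵h_f/L) = √(9.81·0.267⁵·18.5/666) = 0.01923
ε/(3.7D) = 6.58×10^-5; √(3.17ν²L/(gD³h_f)) = 3.24×10^-5
Q = -0.965·0.01923·ln(9.818×10^-5) = 0.1712 m³/s
Check: V = 3.06 m/s, Re = 6.23×10^5, f = 0.01565, h_f = 18.6 m ≈ 18.5 m ✓

Q ≈ 0.171 m³/s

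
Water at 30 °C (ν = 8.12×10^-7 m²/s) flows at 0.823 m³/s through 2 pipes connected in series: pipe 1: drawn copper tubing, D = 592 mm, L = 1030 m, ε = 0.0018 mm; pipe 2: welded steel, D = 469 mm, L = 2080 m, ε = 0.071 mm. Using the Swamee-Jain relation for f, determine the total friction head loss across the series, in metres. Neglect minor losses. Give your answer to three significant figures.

Pipe 1: V = 2.990 m/s, Re = 2.18×10^6, ε/D = 3.04×10^-6, f = 0.01035, h_1 = f(L/D)V²/2g = 8.203 m
Pipe 2: V = 4.764 m/s, Re = 2.75×10^6, ε/D = 1.51×10^-4, f = 0.01352, h_2 = f(L/D)V²/2g = 69.36 m
Series → Q common, losses add: H = Σh = 77.56 m

H ≈ 77.6 m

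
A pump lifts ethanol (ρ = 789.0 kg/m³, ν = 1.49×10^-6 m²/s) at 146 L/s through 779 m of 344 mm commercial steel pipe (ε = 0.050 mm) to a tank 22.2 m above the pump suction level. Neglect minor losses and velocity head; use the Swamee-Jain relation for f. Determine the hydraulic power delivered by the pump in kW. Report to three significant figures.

P_hyd ≈ 30.1 kW

V = 4Q/(πD²) = 1.571 m/s; Re = 3.63×10^5; ε/D = 1.45×10^-4; f = 0.01549
h_f = f(L/D)V²/2g = 4.413 m
Total head H = z + h_f = 22.2 + 4.413 = 26.61 m
P_hyd = ρgQH = 789.0·9.81·0.146·26.61 = 30.07 kW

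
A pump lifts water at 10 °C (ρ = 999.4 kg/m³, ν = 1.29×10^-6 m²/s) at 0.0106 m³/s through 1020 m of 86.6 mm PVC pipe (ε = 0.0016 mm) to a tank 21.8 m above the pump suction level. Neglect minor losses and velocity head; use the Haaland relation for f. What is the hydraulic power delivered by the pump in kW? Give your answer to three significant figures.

V = 4Q/(πD²) = 1.800 m/s; Re = 1.21×10^5; ε/D = 1.85×10^-5; f = 0.01722
h_f = f(L/D)V²/2g = 33.48 m
Total head H = z + h_f = 21.8 + 33.48 = 55.28 m
P_hyd = ρgQH = 999.4·9.81·0.0106·55.28 = 5.745 kW

P_hyd ≈ 5.75 kW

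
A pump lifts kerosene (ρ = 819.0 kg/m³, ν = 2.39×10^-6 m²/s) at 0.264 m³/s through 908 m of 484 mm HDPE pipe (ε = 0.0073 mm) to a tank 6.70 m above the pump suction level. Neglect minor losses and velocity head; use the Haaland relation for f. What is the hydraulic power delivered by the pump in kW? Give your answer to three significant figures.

V = 4Q/(πD²) = 1.435 m/s; Re = 2.91×10^5; ε/D = 1.51×10^-5; f = 0.01455
h_f = f(L/D)V²/2g = 2.864 m
Total head H = z + h_f = 6.70 + 2.864 = 9.564 m
P_hyd = ρgQH = 819.0·9.81·0.264·9.564 = 20.29 kW

P_hyd ≈ 20.3 kW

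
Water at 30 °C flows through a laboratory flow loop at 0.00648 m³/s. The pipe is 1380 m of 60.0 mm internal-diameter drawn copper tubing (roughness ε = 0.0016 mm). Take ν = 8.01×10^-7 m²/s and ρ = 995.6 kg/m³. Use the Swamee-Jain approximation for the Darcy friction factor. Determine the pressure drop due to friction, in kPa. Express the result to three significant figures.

Δp ≈ 976 kPa

V = 4Q/(πD²) = 4·0.00648/(π·0.0600²) = 2.292 m/s
Re = VD/ν = 2.292·0.0600/8.01×10^-7 = 1.72×10^5 → turbulent
ε/D = 0.0016/60.0 = 2.67×10^-5
Swamee-Jain: f = 0.01623
h_f = f(L/D)V²/(2g) = 0.01623·(1380/0.0600)·2.292²/(2·9.81) = 99.91 m
Δp = ρg·h_f = 995.6·9.81·99.91 = 975.8 kPa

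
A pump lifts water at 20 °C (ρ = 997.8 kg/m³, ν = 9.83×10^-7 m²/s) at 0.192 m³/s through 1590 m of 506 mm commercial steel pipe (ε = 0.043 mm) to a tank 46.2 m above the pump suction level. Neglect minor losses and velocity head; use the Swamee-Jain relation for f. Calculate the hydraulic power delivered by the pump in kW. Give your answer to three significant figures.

P_hyd ≈ 90.8 kW

V = 4Q/(πD²) = 0.9548 m/s; Re = 4.91×10^5; ε/D = 8.50×10^-5; f = 0.01432
h_f = f(L/D)V²/2g = 2.090 m
Total head H = z + h_f = 46.2 + 2.090 = 48.29 m
P_hyd = ρgQH = 997.8·9.81·0.192·48.29 = 90.76 kW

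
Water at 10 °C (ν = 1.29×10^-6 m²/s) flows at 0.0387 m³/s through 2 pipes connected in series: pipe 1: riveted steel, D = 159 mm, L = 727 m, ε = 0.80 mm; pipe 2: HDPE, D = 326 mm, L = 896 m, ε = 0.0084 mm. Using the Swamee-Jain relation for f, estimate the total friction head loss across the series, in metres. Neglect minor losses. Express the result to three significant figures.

H ≈ 27.9 m

Pipe 1: V = 1.949 m/s, Re = 2.40×10^5, ε/D = 0.00503, f = 0.03098, h_1 = f(L/D)V²/2g = 27.42 m
Pipe 2: V = 0.4636 m/s, Re = 1.17×10^5, ε/D = 2.58×10^-5, f = 0.01746, h_2 = f(L/D)V²/2g = 0.5257 m
Series → Q common, losses add: H = Σh = 27.95 m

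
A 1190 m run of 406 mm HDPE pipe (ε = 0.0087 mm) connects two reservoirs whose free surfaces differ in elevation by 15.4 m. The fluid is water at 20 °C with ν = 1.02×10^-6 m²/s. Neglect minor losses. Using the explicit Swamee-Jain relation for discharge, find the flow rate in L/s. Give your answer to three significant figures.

Swamee-Jain (Type II): Q = -0.965·√(gD⁵h_f/L)·ln[ε/(3.7D) + √(3.17ν²L/(gD³h_f))]
√(gD⁵h_f/L) = √(9.81·0.406⁵·15.4/1190) = 0.03742
ε/(3.7D) = 5.79×10^-6; √(3.17ν²L/(gD³h_f)) = 1.97×10^-5
Q = -0.965·0.03742·ln(2.549×10^-5) = 0.3820 m³/s
Check: V = 2.95 m/s, Re = 1.17×10^6, f = 0.01185, h_f = 15.4 m ≈ 15.4 m ✓

Q ≈ 382 L/s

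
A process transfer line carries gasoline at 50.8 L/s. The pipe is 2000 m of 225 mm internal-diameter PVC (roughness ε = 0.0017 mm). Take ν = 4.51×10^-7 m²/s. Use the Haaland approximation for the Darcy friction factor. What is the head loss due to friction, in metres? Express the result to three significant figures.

h_f ≈ 9.33 m

V = 4Q/(πD²) = 4·0.0508/(π·0.225²) = 1.278 m/s
Re = VD/ν = 1.278·0.225/4.51×10^-7 = 6.37×10^5 → turbulent
ε/D = 0.0017/225 = 7.56×10^-6
Haaland: f = 0.01261
h_f = f(L/D)V²/(2g) = 0.01261·(2000/0.225)·1.278²/(2·9.81) = 9.328 m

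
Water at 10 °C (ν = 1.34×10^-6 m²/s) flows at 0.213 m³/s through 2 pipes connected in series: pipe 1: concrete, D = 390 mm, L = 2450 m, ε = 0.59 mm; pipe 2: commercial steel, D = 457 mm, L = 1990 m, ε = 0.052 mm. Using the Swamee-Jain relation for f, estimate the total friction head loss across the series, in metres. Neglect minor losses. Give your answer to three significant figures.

Pipe 1: V = 1.783 m/s, Re = 5.19×10^5, ε/D = 0.00151, f = 0.02232, h_1 = f(L/D)V²/2g = 22.72 m
Pipe 2: V = 1.299 m/s, Re = 4.43×10^5, ε/D = 1.14×10^-4, f = 0.01483, h_2 = f(L/D)V²/2g = 5.549 m
Series → Q common, losses add: H = Σh = 28.27 m

H ≈ 28.3 m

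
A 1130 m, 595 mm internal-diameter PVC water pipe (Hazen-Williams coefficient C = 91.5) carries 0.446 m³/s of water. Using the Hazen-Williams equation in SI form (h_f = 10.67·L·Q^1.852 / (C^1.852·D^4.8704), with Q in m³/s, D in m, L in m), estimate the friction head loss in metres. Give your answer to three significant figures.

h_f ≈ 7.90 m

h_f = 10.67·1130·0.446^1.852 / (91.5^1.852·0.595^4.8704) = 7.897 m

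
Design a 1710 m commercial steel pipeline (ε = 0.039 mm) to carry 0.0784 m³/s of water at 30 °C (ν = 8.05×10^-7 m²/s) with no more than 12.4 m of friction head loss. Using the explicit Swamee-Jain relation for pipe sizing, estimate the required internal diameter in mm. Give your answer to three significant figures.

D ≈ 257 mm

Swamee-Jain (Type III): D = 0.66·[ε^1.25·(LQ²/(gh_f))^4.75 + ν·Q^9.4·(L/(gh_f))^5.2]^0.04
LQ²/(gh_f) = 0.08640; L/(gh_f) = 14.06
Term 1 = ε^1.25·(…)^4.75 = 2.74×10^-11; Term 2 = ν·Q^9.4·(…)^5.2 = 3.03×10^-11
D = 0.66·(2.74×10^-11 + 3.03×10^-11)^0.04 = 0.2570 m = 257 mm
Check: V = 1.51 m/s, Re = 4.82×10^5, f = 0.01509, h_f = 11.7 m ≈ 12.4 m ✓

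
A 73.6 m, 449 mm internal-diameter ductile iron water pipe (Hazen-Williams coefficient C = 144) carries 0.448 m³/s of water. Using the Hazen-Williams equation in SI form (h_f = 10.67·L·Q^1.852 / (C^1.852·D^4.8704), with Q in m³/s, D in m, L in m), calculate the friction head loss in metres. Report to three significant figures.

h_f ≈ 0.882 m

h_f = 10.67·73.6·0.448^1.852 / (144^1.852·0.449^4.8704) = 0.8823 m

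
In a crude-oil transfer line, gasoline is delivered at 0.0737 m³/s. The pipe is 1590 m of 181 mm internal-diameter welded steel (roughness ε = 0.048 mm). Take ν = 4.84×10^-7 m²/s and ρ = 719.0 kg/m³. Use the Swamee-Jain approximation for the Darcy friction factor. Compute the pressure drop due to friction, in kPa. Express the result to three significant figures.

Δp ≈ 399 kPa

V = 4Q/(πD²) = 4·0.0737/(π·0.181²) = 2.864 m/s
Re = VD/ν = 2.864·0.181/4.84×10^-7 = 1.07×10^6 → turbulent
ε/D = 0.048/181 = 2.65×10^-4
Swamee-Jain: f = 0.01539
h_f = f(L/D)V²/(2g) = 0.01539·(1590/0.181)·2.864²/(2·9.81) = 56.52 m
Δp = ρg·h_f = 719.0·9.81·56.52 = 398.7 kPa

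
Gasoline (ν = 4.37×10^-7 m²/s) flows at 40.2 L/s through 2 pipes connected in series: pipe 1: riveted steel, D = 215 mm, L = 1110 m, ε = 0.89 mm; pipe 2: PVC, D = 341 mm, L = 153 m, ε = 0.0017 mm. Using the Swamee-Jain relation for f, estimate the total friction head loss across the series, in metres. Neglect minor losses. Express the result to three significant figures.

Pipe 1: V = 1.107 m/s, Re = 5.45×10^5, ε/D = 0.00414, f = 0.02900, h_1 = f(L/D)V²/2g = 9.356 m
Pipe 2: V = 0.4402 m/s, Re = 3.43×10^5, ε/D = 4.99×10^-6, f = 0.01408, h_2 = f(L/D)V²/2g = 0.06239 m
Series → Q common, losses add: H = Σh = 9.418 m

H ≈ 9.42 m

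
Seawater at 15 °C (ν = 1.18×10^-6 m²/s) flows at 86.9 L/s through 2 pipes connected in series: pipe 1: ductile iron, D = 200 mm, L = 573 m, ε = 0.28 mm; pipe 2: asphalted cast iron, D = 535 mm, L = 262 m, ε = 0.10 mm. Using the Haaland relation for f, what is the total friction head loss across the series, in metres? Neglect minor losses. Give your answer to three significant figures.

H ≈ 24.5 m

Pipe 1: V = 2.766 m/s, Re = 4.69×10^5, ε/D = 0.00140, f = 0.02183, h_1 = f(L/D)V²/2g = 24.39 m
Pipe 2: V = 0.3866 m/s, Re = 1.75×10^5, ε/D = 1.87×10^-4, f = 0.01710, h_2 = f(L/D)V²/2g = 0.06377 m
Series → Q common, losses add: H = Σh = 24.45 m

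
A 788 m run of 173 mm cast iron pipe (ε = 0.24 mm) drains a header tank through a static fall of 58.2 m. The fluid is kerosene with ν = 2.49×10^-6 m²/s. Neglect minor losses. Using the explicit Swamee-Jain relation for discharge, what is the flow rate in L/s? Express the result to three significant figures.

Swamee-Jain (Type II): Q = -0.965·√(gD⁵h_f/L)·ln[ε/(3.7D) + √(3.17ν²L/(gD³h_f))]
√(gD⁵h_f/L) = √(9.81·0.173⁵·58.2/788) = 0.01060
ε/(3.7D) = 3.75×10^-4; √(3.17ν²L/(gD³h_f)) = 7.24×10^-5
Q = -0.965·0.01060·ln(4.473×10^-4) = 0.07886 m³/s
Check: V = 3.35 m/s, Re = 2.33×10^5, f = 0.02244, h_f = 58.6 m ≈ 58.2 m ✓

Q ≈ 78.9 L/s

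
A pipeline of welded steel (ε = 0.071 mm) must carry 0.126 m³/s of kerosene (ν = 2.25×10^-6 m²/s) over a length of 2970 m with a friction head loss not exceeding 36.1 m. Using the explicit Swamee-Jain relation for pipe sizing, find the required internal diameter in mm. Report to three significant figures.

Swamee-Jain (Type III): D = 0.66·[ε^1.25·(LQ²/(gh_f))^4.75 + ν·Q^9.4·(L/(gh_f))^5.2]^0.04
LQ²/(gh_f) = 0.1331; L/(gh_f) = 8.386
Term 1 = ε^1.25·(…)^4.75 = 4.51×10^-10; Term 2 = ν·Q^9.4·(…)^5.2 = 4.99×10^-10
D = 0.66·(4.51×10^-10 + 4.99×10^-10)^0.04 = 0.2875 m = 288 mm
Check: V = 1.94 m/s, Re = 2.48×10^5, f = 0.01702, h_f = 33.7 m ≈ 36.1 m ✓

D ≈ 288 mm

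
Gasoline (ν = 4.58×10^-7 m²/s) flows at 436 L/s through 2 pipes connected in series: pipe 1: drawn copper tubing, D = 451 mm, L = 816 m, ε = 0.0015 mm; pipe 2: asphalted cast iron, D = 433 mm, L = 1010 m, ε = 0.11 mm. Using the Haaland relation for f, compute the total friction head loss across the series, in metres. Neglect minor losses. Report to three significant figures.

H ≈ 22.2 m

Pipe 1: V = 2.729 m/s, Re = 2.69×10^6, ε/D = 3.33×10^-6, f = 0.009988, h_1 = f(L/D)V²/2g = 6.861 m
Pipe 2: V = 2.961 m/s, Re = 2.80×10^6, ε/D = 2.54×10^-4, f = 0.01472, h_2 = f(L/D)V²/2g = 15.34 m
Series → Q common, losses add: H = Σh = 22.21 m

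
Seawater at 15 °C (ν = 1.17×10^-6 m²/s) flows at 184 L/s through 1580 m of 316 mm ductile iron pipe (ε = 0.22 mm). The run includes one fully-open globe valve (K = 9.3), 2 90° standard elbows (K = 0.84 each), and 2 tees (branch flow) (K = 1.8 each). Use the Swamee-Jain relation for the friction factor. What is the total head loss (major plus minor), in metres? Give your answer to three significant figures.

V = 4Q/(πD²) = 2.346 m/s; V²/2g = 0.2805 m
Re = 6.34×10^5, ε/D = 6.96×10^-4 → f = 0.01874 (Swamee-Jain)
Major: h_f = f(L/D)·V²/2g = 0.01874·5000·0.2805 = 26.29 m
Minor: ΣK = 14.6; h_m = ΣK·V²/2g = 4.090 m
Total H_L = 26.29 + 4.090 = 30.38 m

H_L ≈ 30.4 m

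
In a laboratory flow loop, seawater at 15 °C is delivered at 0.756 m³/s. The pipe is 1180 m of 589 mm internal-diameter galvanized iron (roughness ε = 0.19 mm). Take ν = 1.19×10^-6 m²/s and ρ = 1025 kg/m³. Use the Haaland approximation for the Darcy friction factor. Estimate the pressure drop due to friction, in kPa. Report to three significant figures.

Δp ≈ 124 kPa

V = 4Q/(πD²) = 4·0.756/(π·0.589²) = 2.775 m/s
Re = VD/ν = 2.775·0.589/1.19×10^-6 = 1.37×10^6 → turbulent
ε/D = 0.19/589 = 3.23×10^-4
Haaland: f = 0.01565
h_f = f(L/D)V²/(2g) = 0.01565·(1180/0.589)·2.775²/(2·9.81) = 12.30 m
Δp = ρg·h_f = 1025·9.81·12.30 = 123.7 kPa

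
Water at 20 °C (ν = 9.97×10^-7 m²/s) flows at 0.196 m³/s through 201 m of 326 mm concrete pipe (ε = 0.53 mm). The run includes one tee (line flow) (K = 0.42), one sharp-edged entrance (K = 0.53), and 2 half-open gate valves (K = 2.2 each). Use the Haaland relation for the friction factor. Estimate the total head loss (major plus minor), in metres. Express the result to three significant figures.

H_L ≈ 5.40 m

V = 4Q/(πD²) = 2.348 m/s; V²/2g = 0.2810 m
Re = 7.68×10^5, ε/D = 0.00163 → f = 0.02247 (Haaland)
Major: h_f = f(L/D)·V²/2g = 0.02247·616.6·0.2810 = 3.894 m
Minor: ΣK = 5.35; h_m = ΣK·V²/2g = 1.504 m
Total H_L = 3.894 + 1.504 = 5.397 m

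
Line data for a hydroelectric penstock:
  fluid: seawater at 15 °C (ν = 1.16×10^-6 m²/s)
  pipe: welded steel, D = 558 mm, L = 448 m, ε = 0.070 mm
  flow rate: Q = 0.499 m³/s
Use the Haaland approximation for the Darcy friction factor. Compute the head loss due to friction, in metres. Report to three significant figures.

V = 4Q/(πD²) = 4·0.499/(π·0.558²) = 2.041 m/s
Re = VD/ν = 2.041·0.558/1.16×10^-6 = 9.82×10^5 → turbulent
ε/D = 0.070/558 = 1.25×10^-4
Haaland: f = 0.01370
h_f = f(L/D)V²/(2g) = 0.01370·(448/0.558)·2.041²/(2·9.81) = 2.335 m

h_f ≈ 2.33 m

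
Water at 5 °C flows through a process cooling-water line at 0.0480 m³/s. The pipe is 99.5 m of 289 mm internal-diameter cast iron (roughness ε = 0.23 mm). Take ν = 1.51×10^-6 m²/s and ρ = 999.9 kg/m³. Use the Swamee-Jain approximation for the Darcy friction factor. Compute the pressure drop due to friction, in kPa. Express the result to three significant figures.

Δp ≈ 1.93 kPa

V = 4Q/(πD²) = 4·0.0480/(π·0.289²) = 0.7317 m/s
Re = VD/ν = 0.7317·0.289/1.51×10^-6 = 1.40×10^5 → turbulent
ε/D = 0.23/289 = 7.96×10^-4
Swamee-Jain: f = 0.02092
h_f = f(L/D)V²/(2g) = 0.02092·(99.5/0.289)·0.7317²/(2·9.81) = 0.1966 m
Δp = ρg·h_f = 999.9·9.81·0.1966 = 1.928 kPa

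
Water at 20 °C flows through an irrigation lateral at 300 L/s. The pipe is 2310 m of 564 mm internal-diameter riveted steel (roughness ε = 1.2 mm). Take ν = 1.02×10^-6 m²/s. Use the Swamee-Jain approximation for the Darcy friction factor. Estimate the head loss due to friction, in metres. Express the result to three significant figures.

V = 4Q/(πD²) = 4·0.300/(π·0.564²) = 1.201 m/s
Re = VD/ν = 1.201·0.564/1.02×10^-6 = 6.64×10^5 → turbulent
ε/D = 1.2/564 = 0.00213
Swamee-Jain: f = 0.02417
h_f = f(L/D)V²/(2g) = 0.02417·(2310/0.564)·1.201²/(2·9.81) = 7.276 m

h_f ≈ 7.28 m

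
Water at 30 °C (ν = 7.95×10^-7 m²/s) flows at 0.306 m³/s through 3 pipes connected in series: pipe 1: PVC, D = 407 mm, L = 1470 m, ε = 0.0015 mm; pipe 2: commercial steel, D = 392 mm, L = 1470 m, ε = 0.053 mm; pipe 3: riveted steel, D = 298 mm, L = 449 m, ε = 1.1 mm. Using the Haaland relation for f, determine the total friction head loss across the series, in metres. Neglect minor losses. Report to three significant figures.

Pipe 1: V = 2.352 m/s, Re = 1.20×10^6, ε/D = 3.69×10^-6, f = 0.01130, h_1 = f(L/D)V²/2g = 11.51 m
Pipe 2: V = 2.535 m/s, Re = 1.25×10^6, ε/D = 1.35×10^-4, f = 0.01362, h_2 = f(L/D)V²/2g = 16.74 m
Pipe 3: V = 4.387 m/s, Re = 1.64×10^6, ε/D = 0.00369, f = 0.02788, h_3 = f(L/D)V²/2g = 41.21 m
Series → Q common, losses add: H = Σh = 69.46 m

H ≈ 69.5 m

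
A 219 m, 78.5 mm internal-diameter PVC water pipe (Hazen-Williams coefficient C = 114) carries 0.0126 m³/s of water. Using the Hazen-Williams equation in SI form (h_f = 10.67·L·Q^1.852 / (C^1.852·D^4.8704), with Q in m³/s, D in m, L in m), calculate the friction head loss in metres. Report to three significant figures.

h_f = 10.67·219·0.0126^1.852 / (114^1.852·0.0785^4.8704) = 26.52 m

h_f ≈ 26.5 m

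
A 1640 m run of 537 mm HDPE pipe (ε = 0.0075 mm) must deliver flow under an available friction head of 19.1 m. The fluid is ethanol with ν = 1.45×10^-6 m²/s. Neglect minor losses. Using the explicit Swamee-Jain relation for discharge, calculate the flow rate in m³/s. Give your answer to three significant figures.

Q ≈ 0.736 m³/s

Swamee-Jain (Type II): Q = -0.965·√(gD⁵h_f/L)·ln[ε/(3.7D) + √(3.17ν²L/(gD³h_f))]
√(gD⁵h_f/L) = √(9.81·0.537⁵·19.1/1640) = 0.07143
ε/(3.7D) = 3.77×10^-6; √(3.17ν²L/(gD³h_f)) = 1.94×10^-5
Q = -0.965·0.07143·ln(2.318×10^-5) = 0.7356 m³/s
Check: V = 3.25 m/s, Re = 1.20×10^6, f = 0.01163, h_f = 19.1 m ≈ 19.1 m ✓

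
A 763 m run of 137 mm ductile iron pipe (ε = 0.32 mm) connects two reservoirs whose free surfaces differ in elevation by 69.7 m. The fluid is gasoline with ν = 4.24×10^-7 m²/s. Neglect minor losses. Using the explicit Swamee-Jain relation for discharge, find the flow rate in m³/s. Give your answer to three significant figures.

Swamee-Jain (Type II): Q = -0.965·√(gD⁵h_f/L)·ln[ε/(3.7D) + √(3.17ν²L/(gD³h_f))]
√(gD⁵h_f/L) = √(9.81·0.137⁵·69.7/763) = 0.006576
ε/(3.7D) = 6.31×10^-4; √(3.17ν²L/(gD³h_f)) = 1.57×10^-5
Q = -0.965·0.006576·ln(6.470×10^-4) = 0.04660 m³/s
Check: V = 3.16 m/s, Re = 1.02×10^6, f = 0.02465, h_f = 69.9 m ≈ 69.7 m ✓

Q ≈ 0.0466 m³/s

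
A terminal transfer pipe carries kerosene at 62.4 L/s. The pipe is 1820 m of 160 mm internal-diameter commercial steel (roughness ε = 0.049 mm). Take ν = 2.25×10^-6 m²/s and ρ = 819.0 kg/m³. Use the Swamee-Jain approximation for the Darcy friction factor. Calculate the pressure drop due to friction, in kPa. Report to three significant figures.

Δp ≈ 791 kPa

V = 4Q/(πD²) = 4·0.0624/(π·0.160²) = 3.104 m/s
Re = VD/ν = 3.104·0.160/2.25×10^-6 = 2.21×10^5 → turbulent
ε/D = 0.049/160 = 3.06×10^-4
Swamee-Jain: f = 0.01764
h_f = f(L/D)V²/(2g) = 0.01764·(1820/0.160)·3.104²/(2·9.81) = 98.49 m
Δp = ρg·h_f = 819.0·9.81·98.49 = 791.3 kPa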